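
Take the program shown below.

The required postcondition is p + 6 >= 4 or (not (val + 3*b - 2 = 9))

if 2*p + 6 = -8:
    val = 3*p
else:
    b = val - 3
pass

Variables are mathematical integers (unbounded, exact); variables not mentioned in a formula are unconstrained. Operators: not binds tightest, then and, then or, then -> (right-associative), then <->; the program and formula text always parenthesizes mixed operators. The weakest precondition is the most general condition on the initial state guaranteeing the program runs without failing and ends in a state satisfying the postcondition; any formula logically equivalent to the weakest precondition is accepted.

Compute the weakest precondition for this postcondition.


Working backward. After the program, the postcondition p + 6 >= 4 or (not (val + 3*b - 2 = 9)) must hold; in canonical form it is p >= -2 or (not (3*b + val = 11)).
Before skip: p >= -2 or (not (3*b + val = 11))
Then branch requires p >= -2 or (not (3*b + 3*p = 11)); else branch requires p >= -2 or (not (4*val = 20)).
Before the if: (2*p = -14 -> (p >= -2 or (not (3*b + 3*p = 11)))) and ((not (2*p = -14)) -> (p >= -2 or (not (4*val = 20))))
Answer: WP = (2*p = -14 -> (p >= -2 or (not (3*b + 3*p = 11)))) and ((not (2*p = -14)) -> (p >= -2 or (not (4*val = 20))))


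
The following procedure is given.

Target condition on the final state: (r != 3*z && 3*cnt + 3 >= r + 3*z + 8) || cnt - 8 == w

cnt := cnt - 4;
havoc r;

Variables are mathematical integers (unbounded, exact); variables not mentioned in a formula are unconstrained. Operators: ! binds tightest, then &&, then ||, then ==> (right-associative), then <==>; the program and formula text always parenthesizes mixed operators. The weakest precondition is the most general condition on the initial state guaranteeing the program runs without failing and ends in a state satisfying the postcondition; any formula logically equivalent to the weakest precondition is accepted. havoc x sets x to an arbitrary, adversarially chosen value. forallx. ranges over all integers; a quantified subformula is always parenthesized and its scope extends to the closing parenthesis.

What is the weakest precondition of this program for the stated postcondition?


Working backward. After the program, the postcondition (r != 3*z && 3*cnt + 3 >= r + 3*z + 8) || cnt - 8 == w must hold; in canonical form it is (r != 3*z && 3*cnt >= r + 3*z + 5) || cnt == w + 8.
Before havoc r: forall r_1. ((r_1 != 3*z && 3*cnt >= r_1 + 3*z + 5) || cnt == w + 8)
Before cnt := cnt - 4: forall r_1. ((r_1 != 3*z && 3*cnt >= r_1 + 3*z + 17) || cnt == w + 12)
Answer: WP = forall r_1. ((r_1 != 3*z && 3*cnt >= r_1 + 3*z + 17) || cnt == w + 12)


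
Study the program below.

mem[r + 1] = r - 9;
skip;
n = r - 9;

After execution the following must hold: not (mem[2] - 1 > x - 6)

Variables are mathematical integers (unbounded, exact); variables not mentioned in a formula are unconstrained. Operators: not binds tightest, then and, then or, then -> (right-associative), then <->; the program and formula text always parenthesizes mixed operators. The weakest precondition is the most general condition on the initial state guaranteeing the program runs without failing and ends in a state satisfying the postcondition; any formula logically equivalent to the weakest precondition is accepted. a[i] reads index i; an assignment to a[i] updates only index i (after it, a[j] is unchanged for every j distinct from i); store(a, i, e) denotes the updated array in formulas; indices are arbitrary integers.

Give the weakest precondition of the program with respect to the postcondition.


Working backward. After the program, the postcondition not (mem[2] - 1 > x - 6) must hold; in canonical form it is not (mem[2] > x - 5).
Before n := r - 9: not (mem[2] > x - 5)
Before skip: not (mem[2] > x - 5)
Before mem[r + 1] := r - 9: not (store(mem, r + 1, r - 9)[2] > x - 5)
Answer: WP = not (store(mem, r + 1, r - 9)[2] > x - 5)


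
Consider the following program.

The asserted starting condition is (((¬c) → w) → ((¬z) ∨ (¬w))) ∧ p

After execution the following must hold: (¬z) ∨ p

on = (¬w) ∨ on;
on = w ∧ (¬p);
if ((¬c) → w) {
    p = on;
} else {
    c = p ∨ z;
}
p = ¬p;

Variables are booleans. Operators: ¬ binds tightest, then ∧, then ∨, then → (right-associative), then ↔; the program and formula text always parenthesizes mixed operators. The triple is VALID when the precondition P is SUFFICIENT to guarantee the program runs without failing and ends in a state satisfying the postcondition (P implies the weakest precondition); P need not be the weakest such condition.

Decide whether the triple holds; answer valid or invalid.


Working backward. After the program, (¬z) ∨ p must hold.
Before p := ¬p: (¬z) ∨ (¬p)
Then branch requires (¬z) ∨ (¬on); else branch requires (¬z) ∨ (¬p).
Before the if: (((¬c) → w) → ((¬z) ∨ (¬on))) ∧ ((¬((¬c) → w)) → ((¬z) ∨ (¬p)))
Before on := w ∧ (¬p): (((¬c) → w) → ((¬z) ∨ (¬(w ∧ (¬p))))) ∧ ((¬((¬c) → w)) → ((¬z) ∨ (¬p)))
Before on := (¬w) ∨ on: (((¬c) → w) → ((¬z) ∨ (¬(w ∧ (¬p))))) ∧ ((¬((¬c) → w)) → ((¬z) ∨ (¬p)))
The weakest precondition is (((¬c) → w) → ((¬z) ∨ (¬(w ∧ (¬p))))) ∧ ((¬((¬c) → w)) → ((¬z) ∨ (¬p))).
Check whether (((¬c) → w) → ((¬z) ∨ (¬w))) ∧ p implies it.
Countermodel: at the initial state c = false, p = true, w = false, z = true, the precondition holds but the weakest precondition fails.
Answer: invalid


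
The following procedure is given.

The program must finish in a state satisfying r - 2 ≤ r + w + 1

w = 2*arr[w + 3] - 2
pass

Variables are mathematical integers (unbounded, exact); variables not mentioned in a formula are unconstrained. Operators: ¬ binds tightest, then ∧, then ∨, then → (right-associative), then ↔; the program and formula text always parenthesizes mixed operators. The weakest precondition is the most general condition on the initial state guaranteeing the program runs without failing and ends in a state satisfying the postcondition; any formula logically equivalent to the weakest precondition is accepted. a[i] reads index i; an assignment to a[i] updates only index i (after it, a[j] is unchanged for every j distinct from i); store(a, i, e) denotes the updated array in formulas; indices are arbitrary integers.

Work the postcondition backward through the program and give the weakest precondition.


Working backward. After the program, the postcondition r - 2 ≤ r + w + 1 must hold; in canonical form it is w ≥ -3.
Before skip: w ≥ -3
Before w := 2*arr[w + 3] - 2: 2*arr[w + 3] ≥ -1
Answer: WP = 2*arr[w + 3] ≥ -1


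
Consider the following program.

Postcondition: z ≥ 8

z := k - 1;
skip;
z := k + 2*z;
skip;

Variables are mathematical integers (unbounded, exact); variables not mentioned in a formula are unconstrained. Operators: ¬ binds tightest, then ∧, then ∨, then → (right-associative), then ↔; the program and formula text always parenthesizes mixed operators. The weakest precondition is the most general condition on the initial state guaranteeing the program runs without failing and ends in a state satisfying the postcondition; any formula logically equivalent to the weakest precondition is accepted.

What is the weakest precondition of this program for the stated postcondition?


Working backward. After the program, z ≥ 8 must hold.
Before skip: z ≥ 8
Before z := k + 2*z: k + 2*z ≥ 8
Before skip: k + 2*z ≥ 8
Before z := k - 1: 3*k ≥ 10
Answer: WP = 3*k ≥ 10


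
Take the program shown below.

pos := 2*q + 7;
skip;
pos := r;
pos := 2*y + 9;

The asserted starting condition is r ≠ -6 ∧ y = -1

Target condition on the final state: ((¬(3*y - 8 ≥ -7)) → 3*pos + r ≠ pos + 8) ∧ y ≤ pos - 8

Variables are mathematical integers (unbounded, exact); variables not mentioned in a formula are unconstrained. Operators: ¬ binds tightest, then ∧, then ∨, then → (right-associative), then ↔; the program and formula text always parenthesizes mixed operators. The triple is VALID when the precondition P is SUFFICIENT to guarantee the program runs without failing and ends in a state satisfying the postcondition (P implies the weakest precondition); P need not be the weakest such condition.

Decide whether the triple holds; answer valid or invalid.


Working backward. After the program, the postcondition ((¬(3*y - 8 ≥ -7)) → 3*pos + r ≠ pos + 8) ∧ y ≤ pos - 8 must hold; in canonical form it is ((¬(3*y ≥ 1)) → 2*pos + r ≠ 8) ∧ y ≤ pos - 8.
Before pos := 2*y + 9: ((¬(3*y ≥ 1)) → r + 4*y ≠ -10) ∧ y ≥ -1
Before pos := r: ((¬(3*y ≥ 1)) → r + 4*y ≠ -10) ∧ y ≥ -1
Before skip: ((¬(3*y ≥ 1)) → r + 4*y ≠ -10) ∧ y ≥ -1
Before pos := 2*q + 7: ((¬(3*y ≥ 1)) → r + 4*y ≠ -10) ∧ y ≥ -1
The weakest precondition is ((¬(3*y ≥ 1)) → r + 4*y ≠ -10) ∧ y ≥ -1.
Check whether r ≠ -6 ∧ y = -1 implies it.
Every state satisfying the precondition satisfies the weakest precondition: the implication holds.
Answer: valid


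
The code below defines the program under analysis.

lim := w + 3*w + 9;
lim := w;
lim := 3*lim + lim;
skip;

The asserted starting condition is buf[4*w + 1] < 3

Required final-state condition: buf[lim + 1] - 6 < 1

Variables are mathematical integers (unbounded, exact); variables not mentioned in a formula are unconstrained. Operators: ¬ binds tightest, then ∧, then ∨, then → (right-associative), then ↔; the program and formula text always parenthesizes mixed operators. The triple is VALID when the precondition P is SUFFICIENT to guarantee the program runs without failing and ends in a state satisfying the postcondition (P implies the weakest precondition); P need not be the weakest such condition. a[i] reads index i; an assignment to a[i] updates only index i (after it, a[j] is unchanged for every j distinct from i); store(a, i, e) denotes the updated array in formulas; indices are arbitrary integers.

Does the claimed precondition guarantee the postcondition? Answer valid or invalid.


Working backward. After the program, the postcondition buf[lim + 1] - 6 < 1 must hold; in canonical form it is buf[lim + 1] < 7.
Before skip: buf[lim + 1] < 7
Before lim := 3*lim + lim: buf[4*lim + 1] < 7
Before lim := w: buf[4*w + 1] < 7
Before lim := w + 3*w + 9: buf[4*w + 1] < 7
The weakest precondition is buf[4*w + 1] < 7.
Check whether buf[4*w + 1] < 3 implies it.
Every state satisfying the precondition satisfies the weakest precondition: the implication holds.
Answer: valid


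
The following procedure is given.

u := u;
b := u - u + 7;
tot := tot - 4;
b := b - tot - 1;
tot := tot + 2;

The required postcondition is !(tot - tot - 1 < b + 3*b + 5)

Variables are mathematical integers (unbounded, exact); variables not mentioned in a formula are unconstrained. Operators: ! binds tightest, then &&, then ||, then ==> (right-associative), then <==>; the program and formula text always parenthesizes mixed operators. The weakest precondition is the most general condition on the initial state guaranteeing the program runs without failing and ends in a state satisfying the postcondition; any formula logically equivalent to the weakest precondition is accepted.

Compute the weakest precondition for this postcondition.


Working backward. After the program, the postcondition !(tot - tot - 1 < b + 3*b + 5) must hold; in canonical form it is !(4*b > -6).
Before tot := tot + 2: !(4*b > -6)
Before b := b - tot - 1: !(4*b > 4*tot - 2)
Before tot := tot - 4: !(4*b > 4*tot - 18)
Before b := u - u + 7: !(4*tot < 46)
Before u := u: !(4*tot < 46)
Answer: WP = !(4*tot < 46)


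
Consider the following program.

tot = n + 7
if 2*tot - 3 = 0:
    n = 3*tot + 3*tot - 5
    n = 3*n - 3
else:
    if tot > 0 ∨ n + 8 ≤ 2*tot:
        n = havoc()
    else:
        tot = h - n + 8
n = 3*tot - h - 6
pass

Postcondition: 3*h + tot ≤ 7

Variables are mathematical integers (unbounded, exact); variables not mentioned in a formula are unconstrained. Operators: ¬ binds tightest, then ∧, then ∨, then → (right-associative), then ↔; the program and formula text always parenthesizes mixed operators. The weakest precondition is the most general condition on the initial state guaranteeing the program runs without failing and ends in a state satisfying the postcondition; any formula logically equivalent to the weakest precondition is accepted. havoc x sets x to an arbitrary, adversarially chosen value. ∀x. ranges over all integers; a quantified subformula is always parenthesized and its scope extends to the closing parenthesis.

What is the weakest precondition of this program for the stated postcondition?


Working backward. After the program, 3*h + tot ≤ 7 must hold.
Before skip: 3*h + tot ≤ 7
Before n := 3*tot - h - 6: 3*h + tot ≤ 7
Then branch requires 3*h + tot ≤ 7; else branch requires ((tot > 0 ∨ n ≤ 2*tot - 8) → 3*h + tot ≤ 7) ∧ ((¬(tot > 0 ∨ n ≤ 2*tot - 8)) → 4*h ≤ n - 1).
Before the if: (2*tot = 3 → 3*h + tot ≤ 7) ∧ ((¬(2*tot = 3)) → (((tot > 0 ∨ n ≤ 2*tot - 8) → 3*h + tot ≤ 7) ∧ ((¬(tot > 0 ∨ n ≤ 2*tot - 8)) → 4*h ≤ n - 1)))
Before tot := n + 7: (2*n = -11 → 3*h + n ≤ 0) ∧ ((¬(2*n = -11)) → (((n > -7 ∨ n ≥ -6) → 3*h + n ≤ 0) ∧ ((¬(n > -7 ∨ n ≥ -6)) → 4*h ≤ n - 1)))
Answer: WP = (2*n = -11 → 3*h + n ≤ 0) ∧ ((¬(2*n = -11)) → (((n > -7 ∨ n ≥ -6) → 3*h + n ≤ 0) ∧ ((¬(n > -7 ∨ n ≥ -6)) → 4*h ≤ n - 1)))


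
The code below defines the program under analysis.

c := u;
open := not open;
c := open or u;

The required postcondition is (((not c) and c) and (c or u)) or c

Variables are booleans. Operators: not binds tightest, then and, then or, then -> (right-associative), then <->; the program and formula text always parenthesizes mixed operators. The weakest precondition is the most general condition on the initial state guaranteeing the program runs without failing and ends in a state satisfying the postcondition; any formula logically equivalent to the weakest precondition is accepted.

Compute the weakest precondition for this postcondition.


Working backward. After the program, the postcondition (((not c) and c) and (c or u)) or c must hold; in canonical form it is c.
Before c := open or u: open or u
Before open := not open: (not open) or u
Before c := u: (not open) or u
Answer: WP = (not open) or u


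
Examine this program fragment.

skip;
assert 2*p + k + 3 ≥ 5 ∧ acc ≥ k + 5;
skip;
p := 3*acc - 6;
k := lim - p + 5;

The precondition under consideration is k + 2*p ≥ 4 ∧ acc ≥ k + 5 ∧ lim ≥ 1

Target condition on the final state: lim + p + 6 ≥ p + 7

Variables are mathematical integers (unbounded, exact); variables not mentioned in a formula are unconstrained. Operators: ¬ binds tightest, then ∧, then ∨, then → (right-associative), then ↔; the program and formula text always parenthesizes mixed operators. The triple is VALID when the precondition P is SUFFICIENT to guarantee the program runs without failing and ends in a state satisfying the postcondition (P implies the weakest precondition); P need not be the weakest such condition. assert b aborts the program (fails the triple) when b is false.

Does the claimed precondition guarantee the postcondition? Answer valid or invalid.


Working backward. After the program, the postcondition lim + p + 6 ≥ p + 7 must hold; in canonical form it is lim ≥ 1.
Before k := lim - p + 5: lim ≥ 1
Before p := 3*acc - 6: lim ≥ 1
Before skip: lim ≥ 1
Before assert 2*p + k + 3 ≥ 5 ∧ acc ≥ k + 5: k + 2*p ≥ 2 ∧ acc ≥ k + 5 ∧ lim ≥ 1
Before skip: k + 2*p ≥ 2 ∧ acc ≥ k + 5 ∧ lim ≥ 1
The weakest precondition is k + 2*p ≥ 2 ∧ acc ≥ k + 5 ∧ lim ≥ 1.
Check whether k + 2*p ≥ 4 ∧ acc ≥ k + 5 ∧ lim ≥ 1 implies it.
Every state satisfying the precondition satisfies the weakest precondition: the implication holds.
Answer: valid


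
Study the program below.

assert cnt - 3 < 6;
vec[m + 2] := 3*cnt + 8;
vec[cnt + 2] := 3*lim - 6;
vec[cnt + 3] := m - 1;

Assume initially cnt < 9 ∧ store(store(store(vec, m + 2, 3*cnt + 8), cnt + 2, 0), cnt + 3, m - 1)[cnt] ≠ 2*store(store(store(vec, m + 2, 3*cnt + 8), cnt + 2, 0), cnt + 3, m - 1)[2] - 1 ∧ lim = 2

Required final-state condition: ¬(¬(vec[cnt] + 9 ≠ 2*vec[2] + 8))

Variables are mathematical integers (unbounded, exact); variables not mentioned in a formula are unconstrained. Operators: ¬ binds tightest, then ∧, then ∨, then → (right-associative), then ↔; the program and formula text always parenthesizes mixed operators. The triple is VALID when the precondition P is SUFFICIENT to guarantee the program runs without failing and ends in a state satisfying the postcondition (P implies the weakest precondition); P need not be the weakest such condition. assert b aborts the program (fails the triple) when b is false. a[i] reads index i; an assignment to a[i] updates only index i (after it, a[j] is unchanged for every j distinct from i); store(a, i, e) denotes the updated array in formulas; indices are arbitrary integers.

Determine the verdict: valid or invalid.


Working backward. After the program, the postcondition ¬(¬(vec[cnt] + 9 ≠ 2*vec[2] + 8)) must hold; in canonical form it is vec[cnt] ≠ 2*vec[2] - 1.
Before vec[cnt + 3] := m - 1: store(vec, cnt + 3, m - 1)[cnt] ≠ 2*store(vec, cnt + 3, m - 1)[2] - 1
Before vec[cnt + 2] := 3*lim - 6: store(store(vec, cnt + 2, 3*lim - 6), cnt + 3, m - 1)[cnt] ≠ 2*store(store(vec, cnt + 2, 3*lim - 6), cnt + 3, m - 1)[2] - 1
Before vec[m + 2] := 3*cnt + 8: store(store(store(vec, m + 2, 3*cnt + 8), cnt + 2, 3*lim - 6), cnt + 3, m - 1)[cnt] ≠ 2*store(store(store(vec, m + 2, 3*cnt + 8), cnt + 2, 3*lim - 6), cnt + 3, m - 1)[2] - 1
Before assert cnt - 3 < 6: cnt < 9 ∧ store(store(store(vec, m + 2, 3*cnt + 8), cnt + 2, 3*lim - 6), cnt + 3, m - 1)[cnt] ≠ 2*store(store(store(vec, m + 2, 3*cnt + 8), cnt + 2, 3*lim - 6), cnt + 3, m - 1)[2] - 1
The weakest precondition is cnt < 9 ∧ store(store(store(vec, m + 2, 3*cnt + 8), cnt + 2, 3*lim - 6), cnt + 3, m - 1)[cnt] ≠ 2*store(store(store(vec, m + 2, 3*cnt + 8), cnt + 2, 3*lim - 6), cnt + 3, m - 1)[2] - 1.
Check whether cnt < 9 ∧ store(store(store(vec, m + 2, 3*cnt + 8), cnt + 2, 0), cnt + 3, m - 1)[cnt] ≠ 2*store(store(store(vec, m + 2, 3*cnt + 8), cnt + 2, 0), cnt + 3, m - 1)[2] - 1 ∧ lim = 2 implies it.
Every state satisfying the precondition satisfies the weakest precondition: the implication holds.
Answer: valid


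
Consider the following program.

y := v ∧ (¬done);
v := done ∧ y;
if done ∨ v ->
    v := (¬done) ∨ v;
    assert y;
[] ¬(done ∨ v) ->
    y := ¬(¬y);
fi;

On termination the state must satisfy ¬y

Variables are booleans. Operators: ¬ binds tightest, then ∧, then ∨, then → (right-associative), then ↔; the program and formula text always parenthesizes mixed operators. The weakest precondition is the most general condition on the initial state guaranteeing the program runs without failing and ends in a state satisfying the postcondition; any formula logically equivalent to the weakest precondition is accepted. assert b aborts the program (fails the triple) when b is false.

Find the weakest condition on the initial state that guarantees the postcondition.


Working backward. After the program, ¬y must hold.
Then branch requires false; else branch requires ¬y.
Before the if: (¬(done ∨ v)) ∧ ((¬(done ∨ v)) → (¬y))
Before v := done ∧ y: (¬(done ∨ (done ∧ y))) ∧ ((¬(done ∨ (done ∧ y))) → (¬y))
Before y := v ∧ (¬done): (¬done) ∧ ((¬done) → (¬(v ∧ (¬done))))
Answer: WP = (¬done) ∧ ((¬done) → (¬(v ∧ (¬done))))


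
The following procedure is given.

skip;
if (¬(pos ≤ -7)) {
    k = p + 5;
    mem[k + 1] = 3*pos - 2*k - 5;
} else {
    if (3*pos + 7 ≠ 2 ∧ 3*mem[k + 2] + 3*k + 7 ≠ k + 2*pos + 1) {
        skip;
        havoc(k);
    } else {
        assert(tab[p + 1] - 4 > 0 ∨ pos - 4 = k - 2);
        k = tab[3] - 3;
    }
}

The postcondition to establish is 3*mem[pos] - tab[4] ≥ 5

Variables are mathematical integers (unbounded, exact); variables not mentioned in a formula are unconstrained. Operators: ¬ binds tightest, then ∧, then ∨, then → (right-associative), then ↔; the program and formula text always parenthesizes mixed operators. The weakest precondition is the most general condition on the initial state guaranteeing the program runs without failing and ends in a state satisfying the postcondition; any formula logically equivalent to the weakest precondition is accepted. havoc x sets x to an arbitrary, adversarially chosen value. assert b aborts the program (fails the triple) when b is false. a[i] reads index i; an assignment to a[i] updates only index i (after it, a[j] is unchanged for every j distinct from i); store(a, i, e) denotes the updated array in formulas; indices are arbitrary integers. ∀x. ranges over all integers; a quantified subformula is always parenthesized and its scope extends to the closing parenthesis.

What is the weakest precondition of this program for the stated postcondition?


Working backward. After the program, the postcondition 3*mem[pos] - tab[4] ≥ 5 must hold; in canonical form it is 3*mem[pos] ≥ tab[4] + 5.
Then branch requires 3*store(mem, p + 6, -2*p + 3*pos - 15)[pos] ≥ tab[4] + 5; else branch requires ((3*pos ≠ -5 ∧ 3*mem[k + 2] + 2*k ≠ 2*pos - 6) → 3*mem[pos] ≥ tab[4] + 5) ∧ ((¬(3*pos ≠ -5 ∧ 3*mem[k + 2] + 2*k ≠ 2*pos - 6)) → ((tab[p + 1] > 4 ∨ pos = k + 2) ∧ 3*mem[pos] ≥ tab[4] + 5)).
Before the if: ((¬(pos ≤ -7)) → 3*store(mem, p + 6, -2*p + 3*pos - 15)[pos] ≥ tab[4] + 5) ∧ (pos ≤ -7 → (((3*pos ≠ -5 ∧ 3*mem[k + 2] + 2*k ≠ 2*pos - 6) → 3*mem[pos] ≥ tab[4] + 5) ∧ ((¬(3*pos ≠ -5 ∧ 3*mem[k + 2] + 2*k ≠ 2*pos - 6)) → ((tab[p + 1] > 4 ∨ pos = k + 2) ∧ 3*mem[pos] ≥ tab[4] + 5))))
Before skip: ((¬(pos ≤ -7)) → 3*store(mem, p + 6, -2*p + 3*pos - 15)[pos] ≥ tab[4] + 5) ∧ (pos ≤ -7 → (((3*pos ≠ -5 ∧ 3*mem[k + 2] + 2*k ≠ 2*pos - 6) → 3*mem[pos] ≥ tab[4] + 5) ∧ ((¬(3*pos ≠ -5 ∧ 3*mem[k + 2] + 2*k ≠ 2*pos - 6)) → ((tab[p + 1] > 4 ∨ pos = k + 2) ∧ 3*mem[pos] ≥ tab[4] + 5))))
Answer: WP = ((¬(pos ≤ -7)) → 3*store(mem, p + 6, -2*p + 3*pos - 15)[pos] ≥ tab[4] + 5) ∧ (pos ≤ -7 → (((3*pos ≠ -5 ∧ 3*mem[k + 2] + 2*k ≠ 2*pos - 6) → 3*mem[pos] ≥ tab[4] + 5) ∧ ((¬(3*pos ≠ -5 ∧ 3*mem[k + 2] + 2*k ≠ 2*pos - 6)) → ((tab[p + 1] > 4 ∨ pos = k + 2) ∧ 3*mem[pos] ≥ tab[4] + 5))))


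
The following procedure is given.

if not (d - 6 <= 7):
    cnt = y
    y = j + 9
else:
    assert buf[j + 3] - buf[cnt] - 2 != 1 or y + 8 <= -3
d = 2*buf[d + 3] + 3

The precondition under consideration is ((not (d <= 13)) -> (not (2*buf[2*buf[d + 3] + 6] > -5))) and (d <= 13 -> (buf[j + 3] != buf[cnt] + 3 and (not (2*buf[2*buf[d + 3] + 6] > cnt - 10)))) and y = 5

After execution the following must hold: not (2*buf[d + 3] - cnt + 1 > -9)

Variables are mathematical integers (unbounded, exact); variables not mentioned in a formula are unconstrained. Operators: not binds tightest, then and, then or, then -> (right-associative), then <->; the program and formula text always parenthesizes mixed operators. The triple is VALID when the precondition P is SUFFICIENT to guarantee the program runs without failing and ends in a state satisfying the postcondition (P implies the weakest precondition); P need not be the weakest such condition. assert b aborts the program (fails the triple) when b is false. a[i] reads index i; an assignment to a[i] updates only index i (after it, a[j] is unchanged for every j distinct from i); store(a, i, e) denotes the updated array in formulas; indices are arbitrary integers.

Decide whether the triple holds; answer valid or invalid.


Working backward. After the program, the postcondition not (2*buf[d + 3] - cnt + 1 > -9) must hold; in canonical form it is not (2*buf[d + 3] > cnt - 10).
Before d := 2*buf[d + 3] + 3: not (2*buf[2*buf[d + 3] + 6] > cnt - 10)
Then branch requires not (2*buf[2*buf[d + 3] + 6] > y - 10); else branch requires (buf[j + 3] != buf[cnt] + 3 or y <= -11) and (not (2*buf[2*buf[d + 3] + 6] > cnt - 10)).
Before the if: ((not (d <= 13)) -> (not (2*buf[2*buf[d + 3] + 6] > y - 10))) and (d <= 13 -> ((buf[j + 3] != buf[cnt] + 3 or y <= -11) and (not (2*buf[2*buf[d + 3] + 6] > cnt - 10))))
The weakest precondition is ((not (d <= 13)) -> (not (2*buf[2*buf[d + 3] + 6] > y - 10))) and (d <= 13 -> ((buf[j + 3] != buf[cnt] + 3 or y <= -11) and (not (2*buf[2*buf[d + 3] + 6] > cnt - 10)))).
Check whether ((not (d <= 13)) -> (not (2*buf[2*buf[d + 3] + 6] > -5))) and (d <= 13 -> (buf[j + 3] != buf[cnt] + 3 and (not (2*buf[2*buf[d + 3] + 6] > cnt - 10)))) and y = 5 implies it.
Every state satisfying the precondition satisfies the weakest precondition: the implication holds.
Answer: valid


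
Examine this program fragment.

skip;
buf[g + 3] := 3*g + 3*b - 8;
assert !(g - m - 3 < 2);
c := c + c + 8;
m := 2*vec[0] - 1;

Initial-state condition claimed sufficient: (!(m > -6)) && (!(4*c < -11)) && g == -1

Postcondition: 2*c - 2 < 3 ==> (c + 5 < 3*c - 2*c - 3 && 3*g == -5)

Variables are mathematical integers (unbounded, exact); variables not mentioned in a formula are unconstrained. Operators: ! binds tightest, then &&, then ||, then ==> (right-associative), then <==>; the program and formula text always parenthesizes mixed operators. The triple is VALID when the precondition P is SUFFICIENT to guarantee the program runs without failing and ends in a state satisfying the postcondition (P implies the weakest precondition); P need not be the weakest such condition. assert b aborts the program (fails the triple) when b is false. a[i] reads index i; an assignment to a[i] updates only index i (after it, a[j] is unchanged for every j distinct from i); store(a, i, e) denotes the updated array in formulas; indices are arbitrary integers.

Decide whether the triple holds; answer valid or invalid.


Working backward. After the program, the postcondition 2*c - 2 < 3 ==> (c + 5 < 3*c - 2*c - 3 && 3*g == -5) must hold; in canonical form it is !(2*c < 5).
Before m := 2*vec[0] - 1: !(2*c < 5)
Before c := c + c + 8: !(4*c < -11)
Before assert !(g - m - 3 < 2): (!(g < m + 5)) && (!(4*c < -11))
Before buf[g + 3] := 3*g + 3*b - 8: (!(g < m + 5)) && (!(4*c < -11))
Before skip: (!(g < m + 5)) && (!(4*c < -11))
The weakest precondition is (!(g < m + 5)) && (!(4*c < -11)).
Check whether (!(m > -6)) && (!(4*c < -11)) && g == -1 implies it.
Every state satisfying the precondition satisfies the weakest precondition: the implication holds.
Answer: valid


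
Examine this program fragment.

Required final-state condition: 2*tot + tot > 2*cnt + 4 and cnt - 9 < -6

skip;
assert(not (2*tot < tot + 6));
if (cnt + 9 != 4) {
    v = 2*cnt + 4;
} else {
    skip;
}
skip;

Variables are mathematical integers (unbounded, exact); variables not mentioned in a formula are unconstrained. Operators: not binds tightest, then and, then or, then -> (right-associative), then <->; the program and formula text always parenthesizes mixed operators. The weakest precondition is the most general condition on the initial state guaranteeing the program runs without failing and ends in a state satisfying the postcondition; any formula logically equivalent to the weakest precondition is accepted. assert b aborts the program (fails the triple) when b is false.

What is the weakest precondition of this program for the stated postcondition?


Working backward. After the program, the postcondition 2*tot + tot > 2*cnt + 4 and cnt - 9 < -6 must hold; in canonical form it is 3*tot > 2*cnt + 4 and cnt < 3.
Before skip: 3*tot > 2*cnt + 4 and cnt < 3
Then branch requires 3*tot > 2*cnt + 4 and cnt < 3; else branch requires 3*tot > 2*cnt + 4 and cnt < 3.
Before the if: (cnt != -5 -> (3*tot > 2*cnt + 4 and cnt < 3)) and ((not (cnt != -5)) -> (3*tot > 2*cnt + 4 and cnt < 3))
Before assert not (2*tot < tot + 6): (not (tot < 6)) and (cnt != -5 -> (3*tot > 2*cnt + 4 and cnt < 3)) and ((not (cnt != -5)) -> (3*tot > 2*cnt + 4 and cnt < 3))
Before skip: (not (tot < 6)) and (cnt != -5 -> (3*tot > 2*cnt + 4 and cnt < 3)) and ((not (cnt != -5)) -> (3*tot > 2*cnt + 4 and cnt < 3))
Answer: WP = (not (tot < 6)) and (cnt != -5 -> (3*tot > 2*cnt + 4 and cnt < 3)) and ((not (cnt != -5)) -> (3*tot > 2*cnt + 4 and cnt < 3))


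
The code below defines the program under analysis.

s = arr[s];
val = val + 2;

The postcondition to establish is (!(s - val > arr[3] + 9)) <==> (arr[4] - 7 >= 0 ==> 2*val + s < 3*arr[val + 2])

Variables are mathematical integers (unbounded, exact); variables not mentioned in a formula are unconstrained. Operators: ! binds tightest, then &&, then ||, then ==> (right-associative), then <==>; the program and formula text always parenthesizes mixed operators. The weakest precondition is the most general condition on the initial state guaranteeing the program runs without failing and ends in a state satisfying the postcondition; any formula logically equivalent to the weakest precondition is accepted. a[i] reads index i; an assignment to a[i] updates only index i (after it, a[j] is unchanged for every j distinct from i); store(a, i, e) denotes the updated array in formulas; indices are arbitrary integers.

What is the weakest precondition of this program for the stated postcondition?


Working backward. After the program, the postcondition (!(s - val > arr[3] + 9)) <==> (arr[4] - 7 >= 0 ==> 2*val + s < 3*arr[val + 2]) must hold; in canonical form it is (!(s > arr[3] + val + 9)) <==> (arr[4] >= 7 ==> s + 2*val < 3*arr[val + 2]).
Before val := val + 2: (!(s > arr[3] + val + 11)) <==> (arr[4] >= 7 ==> s + 2*val < 3*arr[val + 4] - 4)
Before s := arr[s]: (!(arr[s] > arr[3] + val + 11)) <==> (arr[4] >= 7 ==> arr[s] + 2*val < 3*arr[val + 4] - 4)
Answer: WP = (!(arr[s] > arr[3] + val + 11)) <==> (arr[4] >= 7 ==> arr[s] + 2*val < 3*arr[val + 4] - 4)


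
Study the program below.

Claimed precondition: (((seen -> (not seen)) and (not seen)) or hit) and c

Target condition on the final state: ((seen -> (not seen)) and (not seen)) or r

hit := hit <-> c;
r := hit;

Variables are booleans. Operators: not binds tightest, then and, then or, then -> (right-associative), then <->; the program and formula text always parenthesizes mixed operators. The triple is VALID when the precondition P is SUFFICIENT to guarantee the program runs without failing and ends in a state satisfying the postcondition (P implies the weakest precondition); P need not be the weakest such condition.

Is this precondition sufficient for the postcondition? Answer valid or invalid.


Working backward. After the program, ((seen -> (not seen)) and (not seen)) or r must hold.
Before r := hit: ((seen -> (not seen)) and (not seen)) or hit
Before hit := hit <-> c: ((seen -> (not seen)) and (not seen)) or (hit <-> c)
The weakest precondition is ((seen -> (not seen)) and (not seen)) or (hit <-> c).
Check whether (((seen -> (not seen)) and (not seen)) or hit) and c implies it.
Every state satisfying the precondition satisfies the weakest precondition: the implication holds.
Answer: valid


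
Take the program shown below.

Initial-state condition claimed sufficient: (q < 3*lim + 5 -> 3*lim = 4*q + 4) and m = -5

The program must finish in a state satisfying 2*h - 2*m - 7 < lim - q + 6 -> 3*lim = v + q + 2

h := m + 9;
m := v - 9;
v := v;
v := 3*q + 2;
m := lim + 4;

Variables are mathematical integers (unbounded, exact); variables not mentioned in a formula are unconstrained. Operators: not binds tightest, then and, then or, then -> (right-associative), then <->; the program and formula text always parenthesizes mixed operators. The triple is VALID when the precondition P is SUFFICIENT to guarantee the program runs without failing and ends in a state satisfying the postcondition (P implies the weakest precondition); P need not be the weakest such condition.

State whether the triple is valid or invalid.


Working backward. After the program, the postcondition 2*h - 2*m - 7 < lim - q + 6 -> 3*lim = v + q + 2 must hold; in canonical form it is 2*h + q < lim + 2*m + 13 -> 3*lim = q + v + 2.
Before m := lim + 4: 2*h + q < 3*lim + 21 -> 3*lim = q + v + 2
Before v := 3*q + 2: 2*h + q < 3*lim + 21 -> 3*lim = 4*q + 4
Before v := v: 2*h + q < 3*lim + 21 -> 3*lim = 4*q + 4
Before m := v - 9: 2*h + q < 3*lim + 21 -> 3*lim = 4*q + 4
Before h := m + 9: 2*m + q < 3*lim + 3 -> 3*lim = 4*q + 4
The weakest precondition is 2*m + q < 3*lim + 3 -> 3*lim = 4*q + 4.
Check whether (q < 3*lim + 5 -> 3*lim = 4*q + 4) and m = -5 implies it.
Countermodel: at the initial state lim = -5, m = -5, q = -5, the precondition holds but the weakest precondition fails.
Answer: invalid


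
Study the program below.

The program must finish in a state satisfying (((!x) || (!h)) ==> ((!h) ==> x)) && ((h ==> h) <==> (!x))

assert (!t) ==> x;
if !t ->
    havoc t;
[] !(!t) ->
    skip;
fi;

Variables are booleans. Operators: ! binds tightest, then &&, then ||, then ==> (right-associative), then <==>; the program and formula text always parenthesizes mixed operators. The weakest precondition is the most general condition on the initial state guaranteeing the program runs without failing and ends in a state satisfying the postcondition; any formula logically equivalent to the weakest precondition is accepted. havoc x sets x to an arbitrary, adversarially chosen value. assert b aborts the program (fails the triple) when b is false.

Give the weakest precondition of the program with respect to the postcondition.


Working backward. After the program, the postcondition (((!x) || (!h)) ==> ((!h) ==> x)) && ((h ==> h) <==> (!x)) must hold; in canonical form it is (((!x) || (!h)) ==> ((!h) ==> x)) && (!x).
Then branch requires (((!x) || (!h)) ==> ((!h) ==> x)) && (!x); else branch requires (((!x) || (!h)) ==> ((!h) ==> x)) && (!x).
Before the if: ((!t) ==> ((((!x) || (!h)) ==> ((!h) ==> x)) && (!x))) && (t ==> ((((!x) || (!h)) ==> ((!h) ==> x)) && (!x)))
Before assert (!t) ==> x: ((!t) ==> x) && ((!t) ==> ((((!x) || (!h)) ==> ((!h) ==> x)) && (!x))) && (t ==> ((((!x) || (!h)) ==> ((!h) ==> x)) && (!x)))
Answer: WP = ((!t) ==> x) && ((!t) ==> ((((!x) || (!h)) ==> ((!h) ==> x)) && (!x))) && (t ==> ((((!x) || (!h)) ==> ((!h) ==> x)) && (!x)))


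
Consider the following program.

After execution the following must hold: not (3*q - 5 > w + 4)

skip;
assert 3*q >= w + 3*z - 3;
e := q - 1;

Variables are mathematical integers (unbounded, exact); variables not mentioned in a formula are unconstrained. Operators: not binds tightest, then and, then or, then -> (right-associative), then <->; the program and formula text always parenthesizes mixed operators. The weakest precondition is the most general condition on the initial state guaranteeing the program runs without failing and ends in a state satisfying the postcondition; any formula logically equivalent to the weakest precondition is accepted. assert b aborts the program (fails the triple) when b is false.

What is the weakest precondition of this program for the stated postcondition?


Working backward. After the program, the postcondition not (3*q - 5 > w + 4) must hold; in canonical form it is not (3*q > w + 9).
Before e := q - 1: not (3*q > w + 9)
Before assert 3*q >= w + 3*z - 3: 3*q >= w + 3*z - 3 and (not (3*q > w + 9))
Before skip: 3*q >= w + 3*z - 3 and (not (3*q > w + 9))
Answer: WP = 3*q >= w + 3*z - 3 and (not (3*q > w + 9))


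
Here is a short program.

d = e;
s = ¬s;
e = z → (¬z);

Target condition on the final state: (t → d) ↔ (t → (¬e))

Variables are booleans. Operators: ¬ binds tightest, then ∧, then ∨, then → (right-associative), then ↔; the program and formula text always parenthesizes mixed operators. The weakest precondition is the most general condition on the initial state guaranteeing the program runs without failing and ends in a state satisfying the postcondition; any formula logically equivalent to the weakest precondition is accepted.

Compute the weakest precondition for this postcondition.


Working backward. After the program, (t → d) ↔ (t → (¬e)) must hold.
Before e := z → (¬z): (t → d) ↔ (t → (¬(z → (¬z))))
Before s := ¬s: (t → d) ↔ (t → (¬(z → (¬z))))
Before d := e: (t → e) ↔ (t → (¬(z → (¬z))))
Answer: WP = (t → e) ↔ (t → (¬(z → (¬z))))


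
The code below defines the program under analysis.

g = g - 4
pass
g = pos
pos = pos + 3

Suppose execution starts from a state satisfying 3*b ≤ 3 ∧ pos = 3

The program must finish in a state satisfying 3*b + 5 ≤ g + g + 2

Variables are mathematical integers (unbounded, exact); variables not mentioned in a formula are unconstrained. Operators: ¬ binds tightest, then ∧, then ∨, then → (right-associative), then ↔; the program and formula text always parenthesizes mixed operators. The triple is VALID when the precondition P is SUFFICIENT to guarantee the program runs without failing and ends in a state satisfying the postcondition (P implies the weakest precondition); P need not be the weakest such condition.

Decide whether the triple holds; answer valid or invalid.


Working backward. After the program, the postcondition 3*b + 5 ≤ g + g + 2 must hold; in canonical form it is 3*b ≤ 2*g - 3.
Before pos := pos + 3: 3*b ≤ 2*g - 3
Before g := pos: 3*b ≤ 2*pos - 3
Before skip: 3*b ≤ 2*pos - 3
Before g := g - 4: 3*b ≤ 2*pos - 3
The weakest precondition is 3*b ≤ 2*pos - 3.
Check whether 3*b ≤ 3 ∧ pos = 3 implies it.
Every state satisfying the precondition satisfies the weakest precondition: the implication holds.
Answer: valid


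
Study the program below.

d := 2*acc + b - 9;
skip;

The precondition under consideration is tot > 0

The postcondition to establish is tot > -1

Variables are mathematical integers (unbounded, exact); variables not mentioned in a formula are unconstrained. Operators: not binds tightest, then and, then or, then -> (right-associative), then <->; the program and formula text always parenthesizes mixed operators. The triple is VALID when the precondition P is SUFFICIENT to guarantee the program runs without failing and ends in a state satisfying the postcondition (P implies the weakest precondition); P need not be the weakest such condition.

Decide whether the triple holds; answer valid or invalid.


Working backward. After the program, tot > -1 must hold.
Before skip: tot > -1
Before d := 2*acc + b - 9: tot > -1
The weakest precondition is tot > -1.
Check whether tot > 0 implies it.
Every state satisfying the precondition satisfies the weakest precondition: the implication holds.
Answer: valid


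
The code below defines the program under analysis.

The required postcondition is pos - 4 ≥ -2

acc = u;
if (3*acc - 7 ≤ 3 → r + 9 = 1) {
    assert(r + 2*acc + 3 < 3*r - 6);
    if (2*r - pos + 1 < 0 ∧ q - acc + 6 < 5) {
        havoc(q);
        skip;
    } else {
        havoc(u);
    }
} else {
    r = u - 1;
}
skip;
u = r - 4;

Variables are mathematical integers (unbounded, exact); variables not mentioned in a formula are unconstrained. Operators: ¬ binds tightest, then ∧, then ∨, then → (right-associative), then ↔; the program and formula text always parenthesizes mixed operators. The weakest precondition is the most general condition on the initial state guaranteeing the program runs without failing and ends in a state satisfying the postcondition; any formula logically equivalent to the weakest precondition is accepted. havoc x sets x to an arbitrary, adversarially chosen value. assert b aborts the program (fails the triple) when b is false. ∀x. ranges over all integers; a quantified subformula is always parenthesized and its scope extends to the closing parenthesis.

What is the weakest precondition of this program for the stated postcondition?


Working backward. After the program, the postcondition pos - 4 ≥ -2 must hold; in canonical form it is pos ≥ 2.
Before u := r - 4: pos ≥ 2
Before skip: pos ≥ 2
Then branch requires 2*acc < 2*r - 9 ∧ ((2*r < pos - 1 ∧ q < acc - 1) → pos ≥ 2) ∧ ((¬(2*r < pos - 1 ∧ q < acc - 1)) → pos ≥ 2); else branch requires pos ≥ 2.
Before the if: ((3*acc ≤ 10 → r = -8) → (2*acc < 2*r - 9 ∧ ((2*r < pos - 1 ∧ q < acc - 1) → pos ≥ 2) ∧ ((¬(2*r < pos - 1 ∧ q < acc - 1)) → pos ≥ 2))) ∧ ((¬(3*acc ≤ 10 → r = -8)) → pos ≥ 2)
Before acc := u: ((3*u ≤ 10 → r = -8) → (2*u < 2*r - 9 ∧ ((2*r < pos - 1 ∧ q < u - 1) → pos ≥ 2) ∧ ((¬(2*r < pos - 1 ∧ q < u - 1)) → pos ≥ 2))) ∧ ((¬(3*u ≤ 10 → r = -8)) → pos ≥ 2)
Answer: WP = ((3*u ≤ 10 → r = -8) → (2*u < 2*r - 9 ∧ ((2*r < pos - 1 ∧ q < u - 1) → pos ≥ 2) ∧ ((¬(2*r < pos - 1 ∧ q < u - 1)) → pos ≥ 2))) ∧ ((¬(3*u ≤ 10 → r = -8)) → pos ≥ 2)
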